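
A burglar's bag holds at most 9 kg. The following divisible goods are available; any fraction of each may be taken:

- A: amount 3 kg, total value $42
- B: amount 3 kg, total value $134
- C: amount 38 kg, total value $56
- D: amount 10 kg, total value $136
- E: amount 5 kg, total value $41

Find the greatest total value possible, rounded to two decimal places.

216.80

Take in order of value per unit:
- B (134/3 per unit): all 3 → value 134, running total 134.00
- A (42/3 per unit): all 3 → value 42, running total 176.00
- D (136/10 per unit): 3 of 10 → value 3×136/10 = 40.8000, running total 216.80
Total 216.80.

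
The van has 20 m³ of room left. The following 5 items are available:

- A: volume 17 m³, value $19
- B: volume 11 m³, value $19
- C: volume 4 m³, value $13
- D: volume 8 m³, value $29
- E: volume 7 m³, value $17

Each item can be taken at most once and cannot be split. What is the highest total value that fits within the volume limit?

$59

Check high-value combinations within 20 m³:
- C+D+E: volume 4+8+7=19, value 13+29+17=59
- B+D: volume 11+8=19, value 19+29=48
- D+E: volume 8+7=15, value 29+17=46
- C+D: volume 4+8=12, value 13+29=42
- B+E: volume 11+7=18, value 19+17=36
Best: $59.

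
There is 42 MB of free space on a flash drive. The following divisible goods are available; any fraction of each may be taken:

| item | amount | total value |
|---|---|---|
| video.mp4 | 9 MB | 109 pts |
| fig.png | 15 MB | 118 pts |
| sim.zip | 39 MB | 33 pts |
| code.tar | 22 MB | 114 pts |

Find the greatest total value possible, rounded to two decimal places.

320.27

Take in order of value per unit:
- video.mp4 (109/9 per unit): all 9 → value 109, running total 109.00
- fig.png (118/15 per unit): all 15 → value 118, running total 227.00
- code.tar (114/22 per unit): 18 of 22 → value 18×114/22 = 93.2727, running total 320.27
Total 320.27.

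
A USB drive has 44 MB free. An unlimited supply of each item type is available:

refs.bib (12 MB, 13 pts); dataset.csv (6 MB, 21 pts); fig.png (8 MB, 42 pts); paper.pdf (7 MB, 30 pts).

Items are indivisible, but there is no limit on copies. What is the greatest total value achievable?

Best value-per-unit is fig.png at 42/8; filling with it alone gives 5×42 = 210.
Optimal mix: 2×dataset.csv + 4×fig.png → size 44, value 210.

210 pts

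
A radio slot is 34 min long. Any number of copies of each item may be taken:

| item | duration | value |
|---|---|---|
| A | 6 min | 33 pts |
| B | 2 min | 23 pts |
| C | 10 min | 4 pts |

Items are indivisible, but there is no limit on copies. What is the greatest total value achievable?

391 pts

Best value-per-unit is B at 23/2, and filling with it alone uses duration 17×2=34. No mix of the others beats 17×23 = 391.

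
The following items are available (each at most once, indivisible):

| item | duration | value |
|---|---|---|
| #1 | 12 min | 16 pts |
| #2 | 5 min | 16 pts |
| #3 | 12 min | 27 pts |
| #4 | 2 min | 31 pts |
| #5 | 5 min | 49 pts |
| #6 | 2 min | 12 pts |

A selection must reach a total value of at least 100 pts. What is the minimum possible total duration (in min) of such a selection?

Subsets with value ≥ 100, sorted by total duration:
- #2+#4+#5+#6: duration 14, value 108
- #3+#4+#5: duration 19, value 107
Minimum duration: 14 min.

14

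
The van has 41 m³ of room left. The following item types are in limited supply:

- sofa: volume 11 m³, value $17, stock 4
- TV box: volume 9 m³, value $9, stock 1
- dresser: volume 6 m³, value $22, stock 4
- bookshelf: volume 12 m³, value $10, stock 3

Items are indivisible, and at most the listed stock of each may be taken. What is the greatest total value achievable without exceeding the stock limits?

$105

Top feasible selections:
- 1×sofa + 4×dresser: volume 35, value 105
- 2×sofa + 3×dresser: volume 40, value 100
- 4×dresser + 1×bookshelf: volume 36, value 98
- 1×TV box + 4×dresser: volume 33, value 97
Best: $105.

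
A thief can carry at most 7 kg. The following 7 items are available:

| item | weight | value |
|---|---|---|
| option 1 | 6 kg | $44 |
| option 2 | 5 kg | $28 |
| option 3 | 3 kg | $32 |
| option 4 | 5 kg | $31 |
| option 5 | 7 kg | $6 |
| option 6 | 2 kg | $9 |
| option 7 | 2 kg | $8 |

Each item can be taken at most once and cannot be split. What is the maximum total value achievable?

$49

This is a 0/1 knapsack; check combinations near the capacity.
- option 3+option 6+option 7: weight 3+2+2=7, value 32+9+8=49
- option 1: weight 6, value 44
- option 3+option 6: weight 3+2=5, value 32+9=41
- option 3+option 7: weight 3+2=5, value 32+8=40
- option 4+option 6: weight 5+2=7, value 31+9=40
Best: $49.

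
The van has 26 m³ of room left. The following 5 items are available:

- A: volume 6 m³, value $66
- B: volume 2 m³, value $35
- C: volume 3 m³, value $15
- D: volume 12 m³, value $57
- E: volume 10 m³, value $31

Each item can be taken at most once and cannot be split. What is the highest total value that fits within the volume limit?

Check high-value combinations within 26 m³:
- A+B+C+D: volume 6+2+3+12=23, value 66+35+15+57=173
- A+B+D: volume 6+2+12=20, value 66+35+57=158
- A+B+C+E: volume 6+2+3+10=21, value 66+35+15+31=147
Best: $173.

$173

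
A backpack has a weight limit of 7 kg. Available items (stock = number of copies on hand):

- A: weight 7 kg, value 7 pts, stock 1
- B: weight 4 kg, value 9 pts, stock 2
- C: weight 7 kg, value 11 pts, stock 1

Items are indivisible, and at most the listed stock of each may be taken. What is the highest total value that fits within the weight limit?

Best selections within weight 7 and stock limits:
- 1×C: weight 7, value 11
- 1×B: weight 4, value 9
- 1×A: weight 7, value 7
Best: 11 pts.

11 pts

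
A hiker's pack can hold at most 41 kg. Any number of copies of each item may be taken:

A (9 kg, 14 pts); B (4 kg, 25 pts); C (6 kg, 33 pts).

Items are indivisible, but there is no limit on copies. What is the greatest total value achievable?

250 pts

Best value-per-unit is B at 25/4, and filling with it alone uses weight 10×4=40. No mix of the others beats 10×25 = 250.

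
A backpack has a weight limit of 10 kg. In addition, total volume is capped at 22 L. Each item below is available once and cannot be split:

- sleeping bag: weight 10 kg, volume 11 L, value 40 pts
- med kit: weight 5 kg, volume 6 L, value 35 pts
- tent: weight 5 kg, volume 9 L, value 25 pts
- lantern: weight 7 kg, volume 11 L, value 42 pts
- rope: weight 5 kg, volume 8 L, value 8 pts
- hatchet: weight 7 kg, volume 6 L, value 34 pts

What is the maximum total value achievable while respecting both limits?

Feasible sets respecting both limits:
- med kit+tent: weight 10, volume 15, value 60
- med kit+rope: weight 10, volume 14, value 43
- lantern: weight 7, volume 11, value 42
- sleeping bag: weight 10, volume 11, value 40
Best: 60 pts.

60 pts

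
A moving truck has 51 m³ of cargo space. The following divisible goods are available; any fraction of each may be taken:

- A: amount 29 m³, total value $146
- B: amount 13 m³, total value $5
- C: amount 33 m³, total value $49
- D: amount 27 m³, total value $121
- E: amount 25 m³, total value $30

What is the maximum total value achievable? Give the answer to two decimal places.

Take in order of value per unit:
- A (146/29 per unit): all 29 → value 146, running total 146.00
- D (121/27 per unit): 22 of 27 → value 22×121/27 = 98.5926, running total 244.59
Total 244.59.

244.59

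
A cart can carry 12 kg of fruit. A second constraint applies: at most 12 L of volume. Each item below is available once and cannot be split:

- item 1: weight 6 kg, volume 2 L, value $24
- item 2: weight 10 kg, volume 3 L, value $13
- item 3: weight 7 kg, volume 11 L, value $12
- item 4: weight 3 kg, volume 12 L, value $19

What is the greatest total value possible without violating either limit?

Feasible sets respecting both limits:
- item 1: weight 6, volume 2, value 24
- item 4: weight 3, volume 12, value 19
- item 2: weight 10, volume 3, value 13
- item 3: weight 7, volume 11, value 12
Best: $24.

$24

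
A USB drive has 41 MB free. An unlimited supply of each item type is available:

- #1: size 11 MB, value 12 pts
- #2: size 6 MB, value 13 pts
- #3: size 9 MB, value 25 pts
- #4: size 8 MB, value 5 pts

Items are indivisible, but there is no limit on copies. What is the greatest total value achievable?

Best value-per-unit is #3 at 25/9; filling with it alone gives 4×25 = 100.
Optimal mix: 2×#2 + 3×#3 → size 39, value 101.

101 pts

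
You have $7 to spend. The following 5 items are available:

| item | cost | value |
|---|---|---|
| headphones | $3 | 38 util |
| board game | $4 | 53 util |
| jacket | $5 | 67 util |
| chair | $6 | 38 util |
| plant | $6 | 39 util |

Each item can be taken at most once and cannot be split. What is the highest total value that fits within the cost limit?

91 util

Check high-value combinations within $7:
- headphones+board game: cost 3+4=7, value 38+53=91
- jacket: cost 5, value 67
- board game: cost 4, value 53
Best: 91 util.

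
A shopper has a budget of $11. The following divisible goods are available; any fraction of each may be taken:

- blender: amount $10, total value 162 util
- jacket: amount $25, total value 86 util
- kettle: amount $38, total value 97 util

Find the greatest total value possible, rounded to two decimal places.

Take in order of value per unit:
- blender (162/10 per unit): all 10 → value 162, running total 162.00
- jacket (86/25 per unit): 1 of 25 → value 1×86/25 = 3.4400, running total 165.44
Total 165.44.

165.44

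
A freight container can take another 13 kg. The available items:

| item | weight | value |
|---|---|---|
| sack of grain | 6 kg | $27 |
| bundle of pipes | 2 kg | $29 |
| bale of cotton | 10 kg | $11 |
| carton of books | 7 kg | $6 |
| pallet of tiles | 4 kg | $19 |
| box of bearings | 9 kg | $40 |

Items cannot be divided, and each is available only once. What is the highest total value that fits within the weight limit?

Check high-value combinations within 13 kg:
- sack of grain+bundle of pipes+pallet of tiles: weight 6+2+4=12, value 27+29+19=75
- bundle of pipes+box of bearings: weight 2+9=11, value 29+40=69
- pallet of tiles+box of bearings: weight 4+9=13, value 19+40=59
- sack of grain+bundle of pipes: weight 6+2=8, value 27+29=56
Best: $75.

$75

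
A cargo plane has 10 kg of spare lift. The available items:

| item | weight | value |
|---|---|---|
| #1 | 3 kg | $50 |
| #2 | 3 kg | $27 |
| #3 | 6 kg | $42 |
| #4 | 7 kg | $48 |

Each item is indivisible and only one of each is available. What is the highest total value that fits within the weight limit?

$98

Check high-value combinations within 10 kg:
- #1+#4: weight 3+7=10, value 50+48=98
- #1+#3: weight 3+6=9, value 50+42=92
- #1+#2: weight 3+3=6, value 50+27=77
Best: $98.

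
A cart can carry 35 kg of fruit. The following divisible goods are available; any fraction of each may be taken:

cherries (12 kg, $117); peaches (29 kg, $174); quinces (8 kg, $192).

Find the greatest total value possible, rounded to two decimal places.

Take in order of value per unit:
- quinces (192/8 per unit): all 8 → value 192, running total 192.00
- cherries (117/12 per unit): all 12 → value 117, running total 309.00
- peaches (174/29 per unit): 15 of 29 → value 15×174/29 = 90.0000, running total 399.00
Total 399.00.

399.00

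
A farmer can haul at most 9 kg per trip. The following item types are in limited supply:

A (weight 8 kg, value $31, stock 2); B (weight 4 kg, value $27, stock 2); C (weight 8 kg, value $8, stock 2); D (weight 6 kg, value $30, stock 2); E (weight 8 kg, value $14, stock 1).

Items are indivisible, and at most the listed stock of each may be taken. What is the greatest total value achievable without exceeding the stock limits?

Top feasible selections:
- 2×B: weight 8, value 54
- 1×A: weight 8, value 31
- 1×D: weight 6, value 30
Best: $54.

$54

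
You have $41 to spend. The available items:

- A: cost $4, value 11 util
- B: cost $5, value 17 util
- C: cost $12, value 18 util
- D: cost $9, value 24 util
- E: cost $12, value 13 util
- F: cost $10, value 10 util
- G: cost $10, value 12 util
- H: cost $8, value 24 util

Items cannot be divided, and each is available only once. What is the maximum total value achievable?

94 util

This is a 0/1 knapsack; check combinations near the capacity.
- A+B+C+D+H: cost 4+5+12+9+8=38, value 11+17+18+24+24=94
- A+B+D+E+H: cost 4+5+9+12+8=38, value 11+17+24+13+24=89
- A+B+D+G+H: cost 4+5+9+10+8=36, value 11+17+24+12+24=88
- A+B+D+F+H: cost 4+5+9+10+8=36, value 11+17+24+10+24=86
Best: 94 util.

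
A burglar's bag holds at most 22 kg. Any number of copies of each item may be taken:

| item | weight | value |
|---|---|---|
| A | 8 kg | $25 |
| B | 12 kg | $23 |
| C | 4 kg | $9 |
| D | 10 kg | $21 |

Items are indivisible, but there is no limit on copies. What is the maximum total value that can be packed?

$59

Best value-per-unit is A at 25/8; filling with it alone gives 2×25 = 50.
Optimal mix: 2×A + 1×C → weight 20, value 59.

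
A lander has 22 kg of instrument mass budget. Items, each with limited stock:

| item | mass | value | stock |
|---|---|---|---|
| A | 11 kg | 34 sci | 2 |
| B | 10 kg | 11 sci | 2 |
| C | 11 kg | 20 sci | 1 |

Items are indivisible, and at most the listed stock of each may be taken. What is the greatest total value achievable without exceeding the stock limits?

Best selections within mass 22 and stock limits:
- 2×A: mass 22, value 68
- 1×A + 1×C: mass 22, value 54
- 1×A + 1×B: mass 21, value 45
Best: 68 sci.

68 sci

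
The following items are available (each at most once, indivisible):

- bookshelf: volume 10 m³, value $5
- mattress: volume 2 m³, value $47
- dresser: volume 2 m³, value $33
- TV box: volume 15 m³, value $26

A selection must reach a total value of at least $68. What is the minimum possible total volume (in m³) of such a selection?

4

Subsets with value ≥ 68, sorted by total volume:
- mattress+dresser: volume 4, value 80
- bookshelf+mattress+dresser: volume 14, value 85
- mattress+TV box: volume 17, value 73
Minimum volume: 4 m³.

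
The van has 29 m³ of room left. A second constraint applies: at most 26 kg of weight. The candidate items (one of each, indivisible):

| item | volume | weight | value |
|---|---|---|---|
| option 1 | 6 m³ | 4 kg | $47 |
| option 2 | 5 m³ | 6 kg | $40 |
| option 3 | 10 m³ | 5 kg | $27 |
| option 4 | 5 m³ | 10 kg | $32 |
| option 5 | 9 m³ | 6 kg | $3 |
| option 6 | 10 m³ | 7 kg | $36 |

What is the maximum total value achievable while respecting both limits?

Feasible sets respecting both limits:
- option 1+option 2+option 3+option 4: volume 26, weight 25, value 146
- option 1+option 2+option 6: volume 21, weight 17, value 123
- option 1+option 2+option 4+option 5: volume 25, weight 26, value 122
Best: $146.

$146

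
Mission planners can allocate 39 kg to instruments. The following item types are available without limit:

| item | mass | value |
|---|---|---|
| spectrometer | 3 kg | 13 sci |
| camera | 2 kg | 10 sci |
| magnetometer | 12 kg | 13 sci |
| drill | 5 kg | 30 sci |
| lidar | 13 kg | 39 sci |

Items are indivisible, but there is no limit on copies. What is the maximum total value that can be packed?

230 sci

Best value-per-unit is drill at 30/5; filling with it alone gives 7×30 = 210.
Optimal mix: 2×camera + 7×drill → mass 39, value 230.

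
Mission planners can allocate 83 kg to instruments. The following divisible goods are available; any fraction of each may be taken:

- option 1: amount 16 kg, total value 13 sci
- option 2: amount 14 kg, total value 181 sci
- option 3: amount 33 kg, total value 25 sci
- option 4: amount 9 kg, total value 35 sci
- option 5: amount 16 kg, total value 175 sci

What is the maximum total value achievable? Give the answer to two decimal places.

Take in order of value per unit:
- option 2 (181/14 per unit): all 14 → value 181, running total 181.00
- option 5 (175/16 per unit): all 16 → value 175, running total 356.00
- option 4 (35/9 per unit): all 9 → value 35, running total 391.00
- option 1 (13/16 per unit): all 16 → value 13, running total 404.00
- option 3 (25/33 per unit): 28 of 33 → value 28×25/33 = 21.2121, running total 425.21
Total 425.21.

425.21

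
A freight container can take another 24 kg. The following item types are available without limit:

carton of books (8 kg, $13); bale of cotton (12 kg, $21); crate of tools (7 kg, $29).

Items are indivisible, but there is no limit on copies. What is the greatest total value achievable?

$87

Best value-per-unit is crate of tools at 29/7, and filling with it alone uses weight 3×7=21. No mix of the others beats 3×29 = 87.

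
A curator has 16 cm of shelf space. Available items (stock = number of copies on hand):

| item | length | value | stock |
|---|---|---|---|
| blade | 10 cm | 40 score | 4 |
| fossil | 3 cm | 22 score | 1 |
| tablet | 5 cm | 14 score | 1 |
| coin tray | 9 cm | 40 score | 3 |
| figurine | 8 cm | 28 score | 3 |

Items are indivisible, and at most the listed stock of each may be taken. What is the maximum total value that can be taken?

Top feasible selections:
- 1×fossil + 1×tablet + 1×figurine: length 16, value 64
- 1×fossil + 1×coin tray: length 12, value 62
- 1×blade + 1×fossil: length 13, value 62
- 2×figurine: length 16, value 56
Best: 64 score.

64 score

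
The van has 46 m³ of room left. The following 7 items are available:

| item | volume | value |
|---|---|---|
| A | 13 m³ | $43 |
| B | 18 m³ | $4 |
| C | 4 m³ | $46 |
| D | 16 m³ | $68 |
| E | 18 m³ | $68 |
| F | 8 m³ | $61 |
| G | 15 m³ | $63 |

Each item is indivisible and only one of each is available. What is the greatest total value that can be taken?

This is a 0/1 knapsack; check combinations near the capacity.
- C+D+E+F: volume 4+16+18+8=46, value 46+68+68+61=243
- C+D+F+G: volume 4+16+8+15=43, value 46+68+61+63=238
- C+E+F+G: volume 4+18+8+15=45, value 46+68+61+63=238
- A+C+D+F: volume 13+4+16+8=41, value 43+46+68+61=218
Best: $243.

$243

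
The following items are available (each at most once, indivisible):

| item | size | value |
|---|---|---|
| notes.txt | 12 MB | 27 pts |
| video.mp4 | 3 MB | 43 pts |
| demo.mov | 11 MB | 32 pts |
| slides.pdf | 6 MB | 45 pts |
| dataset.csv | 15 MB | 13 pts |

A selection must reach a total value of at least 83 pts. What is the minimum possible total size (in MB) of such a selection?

9

Subsets with value ≥ 83, sorted by total size:
- video.mp4+slides.pdf: size 9, value 88
- video.mp4+demo.mov+slides.pdf: size 20, value 120
- notes.txt+video.mp4+slides.pdf: size 21, value 115
- video.mp4+slides.pdf+dataset.csv: size 24, value 101
Minimum size: 9 MB.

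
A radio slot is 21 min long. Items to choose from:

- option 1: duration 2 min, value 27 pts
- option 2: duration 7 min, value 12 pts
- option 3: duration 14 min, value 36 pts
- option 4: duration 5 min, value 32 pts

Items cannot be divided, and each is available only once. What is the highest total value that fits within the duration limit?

Check high-value combinations within 21 min:
- option 1+option 3+option 4: duration 2+14+5=21, value 27+36+32=95
- option 1+option 2+option 4: duration 2+7+5=14, value 27+12+32=71
- option 3+option 4: duration 14+5=19, value 36+32=68
Best: 95 pts.

95 pts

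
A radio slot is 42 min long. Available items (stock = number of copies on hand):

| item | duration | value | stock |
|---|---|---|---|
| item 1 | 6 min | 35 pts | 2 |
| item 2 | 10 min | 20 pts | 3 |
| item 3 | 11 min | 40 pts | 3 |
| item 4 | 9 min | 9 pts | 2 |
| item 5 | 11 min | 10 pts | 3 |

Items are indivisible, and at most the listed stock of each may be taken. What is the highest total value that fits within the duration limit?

155 pts

Top feasible selections:
- 1×item 1 + 3×item 3: duration 39, value 155
- 2×item 1 + 2×item 3: duration 34, value 150
Best: 155 pts.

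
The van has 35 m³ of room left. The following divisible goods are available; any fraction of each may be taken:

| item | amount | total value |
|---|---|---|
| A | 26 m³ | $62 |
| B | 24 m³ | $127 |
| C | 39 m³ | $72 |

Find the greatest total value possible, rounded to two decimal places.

Take in order of value per unit:
- B (127/24 per unit): all 24 → value 127, running total 127.00
- A (62/26 per unit): 11 of 26 → value 11×62/26 = 26.2308, running total 153.23
Total 153.23.

153.23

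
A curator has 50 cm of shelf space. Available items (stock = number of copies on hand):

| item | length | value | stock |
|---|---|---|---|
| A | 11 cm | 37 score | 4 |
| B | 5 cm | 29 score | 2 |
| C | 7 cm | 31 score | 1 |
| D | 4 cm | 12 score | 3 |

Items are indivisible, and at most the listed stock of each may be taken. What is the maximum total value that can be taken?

Best selections within length 50 and stock limits:
- 3×A + 2×B + 1×C: length 50, value 200
- 2×A + 2×B + 1×C + 2×D: length 47, value 187
Best: 200 score.

200 score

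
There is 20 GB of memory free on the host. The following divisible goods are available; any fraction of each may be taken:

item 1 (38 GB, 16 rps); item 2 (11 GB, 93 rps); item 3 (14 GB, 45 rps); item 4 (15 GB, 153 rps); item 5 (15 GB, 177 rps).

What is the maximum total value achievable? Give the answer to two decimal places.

228.00

Take in order of value per unit:
- item 5 (177/15 per unit): all 15 → value 177, running total 177.00
- item 4 (153/15 per unit): 5 of 15 → value 5×153/15 = 51.0000, running total 228.00
Total 228.00.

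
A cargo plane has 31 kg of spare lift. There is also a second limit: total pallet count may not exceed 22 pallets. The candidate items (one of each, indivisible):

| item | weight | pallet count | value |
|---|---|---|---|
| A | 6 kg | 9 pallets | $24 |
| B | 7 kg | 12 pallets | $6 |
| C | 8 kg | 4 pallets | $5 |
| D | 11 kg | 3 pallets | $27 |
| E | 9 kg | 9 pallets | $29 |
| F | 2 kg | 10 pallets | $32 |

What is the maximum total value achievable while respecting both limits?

$88

Feasible sets respecting both limits:
- D+E+F: weight 22, pallet count 22, value 88
- A+D+F: weight 19, pallet count 22, value 83
- A+D+E: weight 26, pallet count 21, value 80
Best: $88.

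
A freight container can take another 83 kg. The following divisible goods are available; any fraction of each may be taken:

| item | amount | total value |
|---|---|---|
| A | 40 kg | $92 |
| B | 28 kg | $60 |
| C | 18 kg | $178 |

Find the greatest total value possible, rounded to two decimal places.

Take in order of value per unit:
- C (178/18 per unit): all 18 → value 178, running total 178.00
- A (92/40 per unit): all 40 → value 92, running total 270.00
- B (60/28 per unit): 25 of 28 → value 25×60/28 = 53.5714, running total 323.57
Total 323.57.

323.57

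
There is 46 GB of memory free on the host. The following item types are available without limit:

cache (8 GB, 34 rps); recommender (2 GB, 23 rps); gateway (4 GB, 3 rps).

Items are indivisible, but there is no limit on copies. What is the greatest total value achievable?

Best value-per-unit is recommender at 23/2, and filling with it alone uses memory 23×2=46. No mix of the others beats 23×23 = 529.

529 rps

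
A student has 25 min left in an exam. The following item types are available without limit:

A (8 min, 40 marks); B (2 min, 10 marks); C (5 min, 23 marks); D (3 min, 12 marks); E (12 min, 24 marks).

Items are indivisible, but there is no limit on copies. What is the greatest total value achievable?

Best value-per-unit is A at 40/8; filling with it alone gives 3×40 = 120.
Optimal mix: 2×A + 2×B + 1×C → time 25, value 123.

123 marks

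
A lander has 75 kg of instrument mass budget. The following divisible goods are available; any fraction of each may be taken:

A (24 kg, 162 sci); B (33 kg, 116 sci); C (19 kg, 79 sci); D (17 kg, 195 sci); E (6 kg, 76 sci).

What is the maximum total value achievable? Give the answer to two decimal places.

543.64

Take in order of value per unit:
- E (76/6 per unit): all 6 → value 76, running total 76.00
- D (195/17 per unit): all 17 → value 195, running total 271.00
- A (162/24 per unit): all 24 → value 162, running total 433.00
- C (79/19 per unit): all 19 → value 79, running total 512.00
- B (116/33 per unit): 9 of 33 → value 9×116/33 = 31.6364, running total 543.64
Total 543.64.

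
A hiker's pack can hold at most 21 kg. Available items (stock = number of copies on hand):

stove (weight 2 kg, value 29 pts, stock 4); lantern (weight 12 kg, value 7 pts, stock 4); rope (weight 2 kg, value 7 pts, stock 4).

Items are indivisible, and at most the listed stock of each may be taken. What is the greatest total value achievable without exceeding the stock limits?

144 pts

Top feasible selections:
- 4×stove + 4×rope: weight 16, value 144
- 4×stove + 3×rope: weight 14, value 137
- 4×stove + 2×rope: weight 12, value 130
- 4×stove + 1×rope: weight 10, value 123
Best: 144 pts.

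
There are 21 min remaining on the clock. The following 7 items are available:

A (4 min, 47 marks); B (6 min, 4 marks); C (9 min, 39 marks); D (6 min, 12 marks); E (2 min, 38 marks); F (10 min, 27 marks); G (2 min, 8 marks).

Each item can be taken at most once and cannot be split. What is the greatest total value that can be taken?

Check high-value combinations within 21 min:
- A+C+D+E: time 4+9+6+2=21, value 47+39+12+38=136
- A+C+E+G: time 4+9+2+2=17, value 47+39+38+8=132
- A+B+C+E: time 4+6+9+2=21, value 47+4+39+38=128
Best: 136 marks.

136 marks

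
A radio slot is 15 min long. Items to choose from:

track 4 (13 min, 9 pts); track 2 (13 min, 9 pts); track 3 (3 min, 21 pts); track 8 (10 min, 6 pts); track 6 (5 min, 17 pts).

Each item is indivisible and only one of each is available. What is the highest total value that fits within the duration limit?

38 pts

This is a 0/1 knapsack; check combinations near the capacity.
- track 3+track 6: duration 3+5=8, value 21+17=38
- track 3+track 8: duration 3+10=13, value 21+6=27
- track 8+track 6: duration 10+5=15, value 6+17=23
- track 3: duration 3, value 21
- track 6: duration 5, value 17
Best: 38 pts.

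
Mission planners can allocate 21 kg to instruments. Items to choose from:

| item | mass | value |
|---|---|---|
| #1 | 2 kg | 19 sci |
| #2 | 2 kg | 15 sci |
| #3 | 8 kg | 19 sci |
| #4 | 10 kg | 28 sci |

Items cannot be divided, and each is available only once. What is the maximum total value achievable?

66 sci

Check high-value combinations within 21 kg:
- #1+#3+#4: mass 2+8+10=20, value 19+19+28=66
- #1+#2+#4: mass 2+2+10=14, value 19+15+28=62
- #2+#3+#4: mass 2+8+10=20, value 15+19+28=62
- #1+#2+#3: mass 2+2+8=12, value 19+15+19=53
- #1+#4: mass 2+10=12, value 19+28=47
Best: 66 sci.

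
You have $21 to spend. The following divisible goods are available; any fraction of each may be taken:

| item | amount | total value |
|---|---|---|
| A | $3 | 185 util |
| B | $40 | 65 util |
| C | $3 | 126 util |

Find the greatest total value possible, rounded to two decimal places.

Take in order of value per unit:
- A (185/3 per unit): all 3 → value 185, running total 185.00
- C (126/3 per unit): all 3 → value 126, running total 311.00
- B (65/40 per unit): 15 of 40 → value 15×65/40 = 24.3750, running total 335.38
Total 335.38.

335.38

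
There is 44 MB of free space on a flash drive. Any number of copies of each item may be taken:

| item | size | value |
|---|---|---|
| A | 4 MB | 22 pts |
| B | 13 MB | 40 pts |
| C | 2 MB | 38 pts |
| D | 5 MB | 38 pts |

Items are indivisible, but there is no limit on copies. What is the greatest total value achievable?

836 pts

Best value-per-unit is C at 38/2, and filling with it alone uses size 22×2=44. No mix of the others beats 22×38 = 836.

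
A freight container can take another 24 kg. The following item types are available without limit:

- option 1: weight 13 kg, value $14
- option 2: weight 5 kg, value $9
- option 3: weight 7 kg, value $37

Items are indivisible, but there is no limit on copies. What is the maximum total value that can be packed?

Best value-per-unit is option 3 at 37/7, and filling with it alone uses weight 3×7=21. No mix of the others beats 3×37 = 111.

$111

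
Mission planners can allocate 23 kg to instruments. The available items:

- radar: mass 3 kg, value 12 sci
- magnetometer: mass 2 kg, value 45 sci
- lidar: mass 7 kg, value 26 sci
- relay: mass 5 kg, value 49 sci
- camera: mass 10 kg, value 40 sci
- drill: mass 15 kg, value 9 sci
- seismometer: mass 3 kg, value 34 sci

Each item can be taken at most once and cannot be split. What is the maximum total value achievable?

180 sci

Check high-value combinations within 23 kg:
- radar+magnetometer+relay+camera+seismometer: mass 3+2+5+10+3=23, value 12+45+49+40+34=180
- magnetometer+relay+camera+seismometer: mass 2+5+10+3=20, value 45+49+40+34=168
- radar+magnetometer+lidar+relay+seismometer: mass 3+2+7+5+3=20, value 12+45+26+49+34=166
- magnetometer+lidar+relay+seismometer: mass 2+7+5+3=17, value 45+26+49+34=154
Best: 180 sci.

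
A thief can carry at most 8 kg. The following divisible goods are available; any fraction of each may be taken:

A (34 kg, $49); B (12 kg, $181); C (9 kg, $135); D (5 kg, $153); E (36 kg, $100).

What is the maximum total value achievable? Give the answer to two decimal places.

198.25

Take in order of value per unit:
- D (153/5 per unit): all 5 → value 153, running total 153.00
- B (181/12 per unit): 3 of 12 → value 3×181/12 = 45.2500, running total 198.25
Total 198.25.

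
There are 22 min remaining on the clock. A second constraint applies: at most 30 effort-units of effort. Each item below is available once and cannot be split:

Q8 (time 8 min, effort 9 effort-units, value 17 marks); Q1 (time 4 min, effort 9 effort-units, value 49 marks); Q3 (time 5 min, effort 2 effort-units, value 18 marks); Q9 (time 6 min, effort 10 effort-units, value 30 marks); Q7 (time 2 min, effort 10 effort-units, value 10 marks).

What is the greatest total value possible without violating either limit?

Feasible sets respecting both limits:
- Q1+Q3+Q9: time 15, effort 21, value 97
- Q8+Q1+Q9: time 18, effort 28, value 96
- Q8+Q1+Q3+Q7: time 19, effort 30, value 94
Best: 97 marks.

97 marks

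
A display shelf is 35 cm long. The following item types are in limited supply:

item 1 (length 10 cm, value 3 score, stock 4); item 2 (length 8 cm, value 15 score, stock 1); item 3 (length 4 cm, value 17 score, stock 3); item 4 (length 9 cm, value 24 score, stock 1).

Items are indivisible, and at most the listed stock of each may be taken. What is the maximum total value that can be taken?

90 score

Top feasible selections:
- 1×item 2 + 3×item 3 + 1×item 4: length 29, value 90
- 1×item 1 + 3×item 3 + 1×item 4: length 31, value 78
- 1×item 1 + 1×item 2 + 2×item 3 + 1×item 4: length 35, value 76
- 3×item 3 + 1×item 4: length 21, value 75
Best: 90 score.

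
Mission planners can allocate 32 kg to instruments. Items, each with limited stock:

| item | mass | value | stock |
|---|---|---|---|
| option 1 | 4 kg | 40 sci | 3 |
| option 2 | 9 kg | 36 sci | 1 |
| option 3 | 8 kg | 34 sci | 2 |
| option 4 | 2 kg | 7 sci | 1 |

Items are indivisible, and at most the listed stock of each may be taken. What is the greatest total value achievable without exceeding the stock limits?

Top feasible selections:
- 3×option 1 + 1×option 2 + 1×option 3 + 1×option 4: mass 31, value 197
- 3×option 1 + 2×option 3 + 1×option 4: mass 30, value 195
Best: 197 sci.

197 sci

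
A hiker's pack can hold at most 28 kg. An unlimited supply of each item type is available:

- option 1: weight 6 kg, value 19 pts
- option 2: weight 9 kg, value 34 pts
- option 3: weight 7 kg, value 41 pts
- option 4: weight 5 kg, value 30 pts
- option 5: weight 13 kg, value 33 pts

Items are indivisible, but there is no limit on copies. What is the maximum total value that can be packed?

Best value-per-unit is option 4 at 30/5; filling with it alone gives 5×30 = 150.
Optimal mix: 4×option 3 → weight 28, value 164.

164 pts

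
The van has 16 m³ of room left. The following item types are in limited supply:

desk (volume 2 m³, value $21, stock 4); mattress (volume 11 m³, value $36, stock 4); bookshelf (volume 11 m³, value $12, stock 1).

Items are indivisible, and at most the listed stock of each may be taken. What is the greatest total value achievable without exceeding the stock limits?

$84

Best selections within volume 16 and stock limits:
- 4×desk: volume 8, value 84
- 2×desk + 1×mattress: volume 15, value 78
- 3×desk: volume 6, value 63
- 1×desk + 1×mattress: volume 13, value 57
Best: $84.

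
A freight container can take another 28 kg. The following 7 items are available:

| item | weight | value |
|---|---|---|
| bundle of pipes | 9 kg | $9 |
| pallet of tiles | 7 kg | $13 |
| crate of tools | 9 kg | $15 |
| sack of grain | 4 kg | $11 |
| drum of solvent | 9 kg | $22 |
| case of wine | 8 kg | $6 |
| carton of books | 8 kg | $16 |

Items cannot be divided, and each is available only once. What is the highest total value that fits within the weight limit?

Check high-value combinations within 28 kg:
- pallet of tiles+sack of grain+drum of solvent+carton of books: weight 7+4+9+8=28, value 13+11+22+16=62
- pallet of tiles+crate of tools+sack of grain+carton of books: weight 7+9+4+8=28, value 13+15+11+16=55
- crate of tools+drum of solvent+carton of books: weight 9+9+8=26, value 15+22+16=53
- pallet of tiles+sack of grain+drum of solvent+case of wine: weight 7+4+9+8=28, value 13+11+22+6=52
Best: $62.

$62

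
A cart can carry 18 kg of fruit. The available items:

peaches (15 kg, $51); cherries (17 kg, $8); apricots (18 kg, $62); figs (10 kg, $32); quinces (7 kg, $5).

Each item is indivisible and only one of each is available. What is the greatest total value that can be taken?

$62

Check high-value combinations within 18 kg:
- apricots: weight 18, value 62
- peaches: weight 15, value 51
- figs+quinces: weight 10+7=17, value 32+5=37
- figs: weight 10, value 32
- cherries: weight 17, value 8
Best: $62.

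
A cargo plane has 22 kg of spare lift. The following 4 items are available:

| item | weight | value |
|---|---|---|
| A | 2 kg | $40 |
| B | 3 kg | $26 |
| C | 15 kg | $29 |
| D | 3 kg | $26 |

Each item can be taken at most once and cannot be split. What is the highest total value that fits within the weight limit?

This is a 0/1 knapsack; check combinations near the capacity.
- A+B+C: weight 2+3+15=20, value 40+26+29=95
- A+C+D: weight 2+15+3=20, value 40+29+26=95
- A+B+D: weight 2+3+3=8, value 40+26+26=92
- B+C+D: weight 3+15+3=21, value 26+29+26=81
Best: $95.

$95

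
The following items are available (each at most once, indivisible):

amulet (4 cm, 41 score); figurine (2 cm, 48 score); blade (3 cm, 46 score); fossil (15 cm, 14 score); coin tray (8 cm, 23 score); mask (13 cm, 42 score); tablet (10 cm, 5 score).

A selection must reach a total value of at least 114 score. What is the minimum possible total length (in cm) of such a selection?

9

Subsets with value ≥ 114, sorted by total length:
- amulet+figurine+blade: length 9, value 135
- figurine+blade+coin tray: length 13, value 117
- amulet+figurine+blade+coin tray: length 17, value 158
Minimum length: 9 cm.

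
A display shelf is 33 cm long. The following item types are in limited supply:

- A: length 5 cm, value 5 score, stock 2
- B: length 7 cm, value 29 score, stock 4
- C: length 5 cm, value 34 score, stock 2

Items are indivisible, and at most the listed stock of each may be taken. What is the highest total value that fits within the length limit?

155 score

Best selections within length 33 and stock limits:
- 3×B + 2×C: length 31, value 155
- 4×B + 1×C: length 33, value 150
- 1×A + 2×B + 2×C: length 29, value 131
Best: 155 score.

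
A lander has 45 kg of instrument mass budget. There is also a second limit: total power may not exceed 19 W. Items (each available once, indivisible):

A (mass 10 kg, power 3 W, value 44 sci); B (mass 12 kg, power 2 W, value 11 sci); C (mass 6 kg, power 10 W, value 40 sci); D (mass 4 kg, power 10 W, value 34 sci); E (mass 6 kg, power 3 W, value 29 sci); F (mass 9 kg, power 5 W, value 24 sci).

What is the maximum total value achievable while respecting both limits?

Feasible sets respecting both limits:
- A+B+C+E: mass 34, power 18, value 124
- A+B+D+E: mass 32, power 18, value 118
- A+C+E: mass 22, power 16, value 113
Best: 124 sci.

124 sci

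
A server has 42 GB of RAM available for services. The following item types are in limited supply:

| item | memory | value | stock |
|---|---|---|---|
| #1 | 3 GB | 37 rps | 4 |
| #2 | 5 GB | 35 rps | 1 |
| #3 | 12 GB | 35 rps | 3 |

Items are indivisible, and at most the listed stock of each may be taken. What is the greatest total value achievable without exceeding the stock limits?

Top feasible selections:
- 4×#1 + 1×#2 + 2×#3: memory 41, value 253
- 4×#1 + 1×#2 + 1×#3: memory 29, value 218
- 4×#1 + 2×#3: memory 36, value 218
- 3×#1 + 1×#2 + 2×#3: memory 38, value 216
Best: 253 rps.

253 rps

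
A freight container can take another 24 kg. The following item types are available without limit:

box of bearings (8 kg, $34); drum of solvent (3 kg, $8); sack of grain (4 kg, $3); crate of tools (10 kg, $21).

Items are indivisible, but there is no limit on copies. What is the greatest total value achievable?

Best value-per-unit is box of bearings at 34/8, and filling with it alone uses weight 3×8=24. No mix of the others beats 3×34 = 102.

$102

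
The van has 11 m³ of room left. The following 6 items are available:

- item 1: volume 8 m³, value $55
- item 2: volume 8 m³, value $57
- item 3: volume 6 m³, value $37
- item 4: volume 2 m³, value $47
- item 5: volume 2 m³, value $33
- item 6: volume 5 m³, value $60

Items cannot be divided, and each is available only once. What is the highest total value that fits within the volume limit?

$140

This is a 0/1 knapsack; check combinations near the capacity.
- item 4+item 5+item 6: volume 2+2+5=9, value 47+33+60=140
- item 3+item 4+item 5: volume 6+2+2=10, value 37+47+33=117
- item 4+item 6: volume 2+5=7, value 47+60=107
- item 2+item 4: volume 8+2=10, value 57+47=104
Best: $140.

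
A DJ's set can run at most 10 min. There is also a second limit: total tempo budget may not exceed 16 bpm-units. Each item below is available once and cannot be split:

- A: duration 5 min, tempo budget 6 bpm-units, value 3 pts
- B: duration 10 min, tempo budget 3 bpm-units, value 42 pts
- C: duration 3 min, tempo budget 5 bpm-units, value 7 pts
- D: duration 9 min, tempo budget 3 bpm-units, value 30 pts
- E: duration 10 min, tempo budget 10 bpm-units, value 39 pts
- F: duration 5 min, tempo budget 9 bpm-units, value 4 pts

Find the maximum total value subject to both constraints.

Feasible sets respecting both limits:
- B: duration 10, tempo budget 3, value 42
- E: duration 10, tempo budget 10, value 39
- D: duration 9, tempo budget 3, value 30
Best: 42 pts.

42 pts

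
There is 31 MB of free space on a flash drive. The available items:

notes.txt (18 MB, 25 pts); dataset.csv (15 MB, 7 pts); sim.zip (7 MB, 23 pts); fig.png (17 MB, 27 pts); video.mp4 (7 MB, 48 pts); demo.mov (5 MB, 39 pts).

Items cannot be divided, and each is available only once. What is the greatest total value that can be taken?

114 pts

Check high-value combinations within 31 MB:
- fig.png+video.mp4+demo.mov: size 17+7+5=29, value 27+48+39=114
- notes.txt+video.mp4+demo.mov: size 18+7+5=30, value 25+48+39=112
- sim.zip+video.mp4+demo.mov: size 7+7+5=19, value 23+48+39=110
- sim.zip+fig.png+video.mp4: size 7+17+7=31, value 23+27+48=98
- dataset.csv+video.mp4+demo.mov: size 15+7+5=27, value 7+48+39=94
Best: 114 pts.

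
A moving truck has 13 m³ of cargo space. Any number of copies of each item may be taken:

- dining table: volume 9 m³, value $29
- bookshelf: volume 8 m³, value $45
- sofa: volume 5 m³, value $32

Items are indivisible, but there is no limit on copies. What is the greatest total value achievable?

Best value-per-unit is sofa at 32/5; filling with it alone gives 2×32 = 64.
Optimal mix: 1×bookshelf + 1×sofa → volume 13, value 77.

$77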